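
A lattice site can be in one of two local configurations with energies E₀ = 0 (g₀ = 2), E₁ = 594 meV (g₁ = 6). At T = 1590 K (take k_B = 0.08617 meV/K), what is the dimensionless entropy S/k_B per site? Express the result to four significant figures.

k_BT = 0.08617 × 1590 K = 137.010 meV.
Eᵢ/kT = 0, 4.33545.
Z = Σ gᵢe^(−Eᵢ/kT) = 2·e^(−0) + 6·e^(−4.33545) = 2.00000 + 0.0785759 = 2.07858.
⟨E⟩ = Σ EᵢPᵢ = 22.4548 meV.
S/k_B = ln Z + ⟨E⟩/kT = ln(2.07858) + 22.4548/137.010 = 0.731685 + 0.163892 = 0.8956.

0.8956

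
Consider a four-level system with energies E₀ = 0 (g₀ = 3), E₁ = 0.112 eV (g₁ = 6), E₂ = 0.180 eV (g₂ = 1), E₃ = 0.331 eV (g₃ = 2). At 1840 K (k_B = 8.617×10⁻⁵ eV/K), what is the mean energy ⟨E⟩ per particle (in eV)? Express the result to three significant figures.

0.0722 eV

k_BT = 8.617×10⁻⁵ × 1840 K = 0.15855 eV.
Eᵢ/kT = 0, 0.70640, 1.1353, 2.0877.
Z = Σ gᵢe^(−Eᵢ/kT) = 3·e^(−0) + 6·e^(−0.70640) + 1·e^(−1.1353) + 2·e^(−2.0877) = 3.0000 + 2.9605 + 0.32133 + 0.24794 = 6.5298.
⟨E⟩ = Σ Eᵢ gᵢe^(−Eᵢ/kT) / Z = (0·3.0000 + 0.112·2.9605 + 0.180·0.32133 + 0.331·0.24794) / 6.5298 = 0.0722 eV.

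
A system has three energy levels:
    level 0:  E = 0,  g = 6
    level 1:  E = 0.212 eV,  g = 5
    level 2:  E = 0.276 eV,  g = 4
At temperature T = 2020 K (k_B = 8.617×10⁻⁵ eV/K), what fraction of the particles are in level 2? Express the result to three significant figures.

k_BT = 8.617×10⁻⁵ × 2020 K = 0.17406 eV.
Eᵢ/kT = 0, 1.2180, 1.5857.
Z = Σ gᵢe^(−Eᵢ/kT) = 6·e^(−0) + 5·e^(−1.2180) + 4·e^(−1.5857) = 6.0000 + 1.4791 + 0.81922 = 8.2983.
P₂ = g₂ e^(−E₂/kT) / Z = 0.81922/8.2983 = 0.0987.

0.0987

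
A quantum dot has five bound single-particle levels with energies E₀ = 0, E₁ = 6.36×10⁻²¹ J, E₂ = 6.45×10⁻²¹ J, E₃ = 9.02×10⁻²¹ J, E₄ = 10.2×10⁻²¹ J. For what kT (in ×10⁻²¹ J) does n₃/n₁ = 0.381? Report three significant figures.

n₃/n₁ = exp[−(E₃−E₁)/kT] = 0.381.
⇒ (E₃−E₁)/kT = ln(1/0.381) = ln(2.6247) = 0.96497.
kT = 2.66 ×10⁻²¹ J / 0.96497 = 2.76 ×10⁻²¹ J.

2.76 ×10⁻²¹ J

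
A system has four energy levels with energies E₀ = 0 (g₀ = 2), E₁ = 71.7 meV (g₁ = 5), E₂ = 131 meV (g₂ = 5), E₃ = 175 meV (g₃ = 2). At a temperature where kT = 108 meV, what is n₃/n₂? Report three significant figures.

n₃/n₂ = (g₃/g₂) exp[−(E₃−E₂)/kT] = (2/5) × exp(−(44 meV)/(108 meV)) = (2/5) × exp(-0.40741) = 0.266.

0.266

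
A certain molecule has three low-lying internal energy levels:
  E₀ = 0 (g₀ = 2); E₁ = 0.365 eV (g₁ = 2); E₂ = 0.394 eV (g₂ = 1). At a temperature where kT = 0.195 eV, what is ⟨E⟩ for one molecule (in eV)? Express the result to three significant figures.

0.0674 eV

Eᵢ/kT = 0, 1.8718, 2.0205.
Z = Σ gᵢe^(−Eᵢ/kT) = 2·e^(−0) + 2·e^(−1.8718) + 1·e^(−2.0205) = 2.0000 + 0.30769 + 0.13259 = 2.4403.
⟨E⟩ = Σ Eᵢ gᵢe^(−Eᵢ/kT) / Z = (0·2.0000 + 0.365·0.30769 + 0.394·0.13259) / 2.4403 = 0.0674 eV.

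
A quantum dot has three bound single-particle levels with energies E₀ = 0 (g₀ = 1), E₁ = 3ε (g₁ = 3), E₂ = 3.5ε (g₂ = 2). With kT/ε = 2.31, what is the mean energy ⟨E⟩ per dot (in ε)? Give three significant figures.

Eᵢ/kT = 0, 1.2987, 1.5152.
Z = Σ gᵢe^(−Eᵢ/kT) = 1·e^(−0) + 3·e^(−1.2987) + 2·e^(−1.5152) = 1.0000 + 0.81866 + 0.43953 = 2.2582.
⟨E⟩ = Σ Eᵢ gᵢe^(−Eᵢ/kT) / Z = (0·1.0000 + 3·0.81866 + 3.5·0.43953) / 2.2582 = 1.77 ε.

1.77 ε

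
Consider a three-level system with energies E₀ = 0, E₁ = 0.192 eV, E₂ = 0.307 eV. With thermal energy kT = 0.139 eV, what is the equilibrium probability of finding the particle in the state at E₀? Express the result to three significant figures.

0.735

Eᵢ/kT = 0, 1.3813, 2.2086.
Z = Σ e^(−Eᵢ/kT) = e^(−0) + e^(−1.3813) + e^(−2.2086) = 1.0000 + 0.25125 + 0.10985 = 1.3611.
P₀ = e^(−E₀/kT) / Z = 1.0000/1.3611 = 0.735.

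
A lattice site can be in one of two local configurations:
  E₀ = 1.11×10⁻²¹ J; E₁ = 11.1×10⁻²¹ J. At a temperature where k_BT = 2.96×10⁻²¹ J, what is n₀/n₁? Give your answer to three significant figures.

29.2

n₀/n₁ = exp[−(E₀−E₁)/kT] = exp(−(-9.99 ×10⁻²¹ J)/(2.96 ×10⁻²¹ J)) = exp(3.3750) = 29.2.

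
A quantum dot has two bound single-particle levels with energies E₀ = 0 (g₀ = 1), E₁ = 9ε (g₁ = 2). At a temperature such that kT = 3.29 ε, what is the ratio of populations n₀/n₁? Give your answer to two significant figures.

7.7

n₀/n₁ = (g₀/g₁) exp[−(E₀−E₁)/kT] = (1/2) × exp(−(-9ε)/(3.29ε)) = (1/2) × exp(2.736) = 7.7.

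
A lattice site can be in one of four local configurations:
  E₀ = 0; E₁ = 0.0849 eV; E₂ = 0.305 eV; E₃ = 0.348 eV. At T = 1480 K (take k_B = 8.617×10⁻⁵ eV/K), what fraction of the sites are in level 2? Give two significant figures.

0.055

k_BT = 8.617×10⁻⁵ × 1480 K = 0.1275 eV.
Eᵢ/kT = 0, 0.6659, 2.392, 2.729.
Z = Σ e^(−Eᵢ/kT) = e^(−0) + e^(−0.6659) + e^(−2.392) + e^(−2.729) = 1.000 + 0.5138 + 0.09145 + 0.06528 = 1.671.
P₂ = e^(−E₂/kT) / Z = 0.09145/1.671 = 0.055.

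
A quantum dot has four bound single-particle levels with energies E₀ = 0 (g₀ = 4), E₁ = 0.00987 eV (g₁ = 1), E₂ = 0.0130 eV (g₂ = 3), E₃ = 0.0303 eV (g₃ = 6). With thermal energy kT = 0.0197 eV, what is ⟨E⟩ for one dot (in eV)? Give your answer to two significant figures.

Eᵢ/kT = 0, 0.5010, 0.6599, 1.538.
Z = Σ gᵢe^(−Eᵢ/kT) = 4·e^(−0) + 1·e^(−0.5010) + 3·e^(−0.6599) + 6·e^(−1.538) = 4.000 + 0.6059 + 1.551 + 1.289 = 7.446.
⟨E⟩ = Σ Eᵢ gᵢe^(−Eᵢ/kT) / Z = (0·4.000 + 0.00987·0.6059 + 0.0130·1.551 + 0.0303·1.289) / 7.446 = 0.0088 eV.

0.0088 eV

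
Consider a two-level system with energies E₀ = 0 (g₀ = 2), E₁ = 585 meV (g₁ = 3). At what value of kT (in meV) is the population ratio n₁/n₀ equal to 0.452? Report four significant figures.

487.7 meV

n₁/n₀ = (g₁/g₀) exp[−(E₁−E₀)/kT] = 0.452.
⇒ (E₁−E₀)/kT = ln((3/2)/0.452) = ln(3.31858) = 1.19954.
kT = 585 meV / 1.19954 = 487.7 meV.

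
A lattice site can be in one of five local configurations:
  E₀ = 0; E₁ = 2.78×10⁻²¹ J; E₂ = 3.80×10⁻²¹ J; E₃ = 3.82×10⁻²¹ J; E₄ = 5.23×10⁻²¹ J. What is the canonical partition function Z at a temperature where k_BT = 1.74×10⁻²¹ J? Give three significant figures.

Eᵢ/kT = 0, 1.5977, 2.1839, 2.1954, 3.0057.
Z = Σ e^(−Eᵢ/kT) = e^(−0) + e^(−1.5977) + e^(−2.1839) + e^(−2.1954) + e^(−3.0057) = 1.0000 + 0.20236 + 0.11260 + 0.11131 + 0.049504 = 1.4758.

Z = 1.48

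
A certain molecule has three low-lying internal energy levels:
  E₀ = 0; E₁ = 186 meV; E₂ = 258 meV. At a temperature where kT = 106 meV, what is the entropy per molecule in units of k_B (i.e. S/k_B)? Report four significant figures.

Eᵢ/kT = 0, 1.75472, 2.43396.
Z = Σ e^(−Eᵢ/kT) = e^(−0) + e^(−1.75472) + e^(−2.43396) = 1.00000 + 0.172956 + 0.0876889 = 1.26064.
⟨E⟩ = Σ EᵢPᵢ = 43.4649 meV.
S/k_B = ln Z + ⟨E⟩/kT = ln(1.26064) + 43.4649/106 = 0.231620 + 0.410046 = 0.6417.

0.6417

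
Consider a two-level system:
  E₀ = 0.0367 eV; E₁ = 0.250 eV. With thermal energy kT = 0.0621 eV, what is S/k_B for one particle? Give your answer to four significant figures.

0.1390

Eᵢ/kT = 0.590982, 4.02576.
Z = Σ e^(−Eᵢ/kT) = e^(−0.590982) + e^(−4.02576) = 0.553783 + 0.0178499 = 0.571633.
⟨E⟩ = Σ EᵢPᵢ = 0.0433605 eV.
S/k_B = ln Z + ⟨E⟩/kT = ln(0.571633) + 0.0433605/0.0621 = -0.559258 + 0.698237 = 0.1390.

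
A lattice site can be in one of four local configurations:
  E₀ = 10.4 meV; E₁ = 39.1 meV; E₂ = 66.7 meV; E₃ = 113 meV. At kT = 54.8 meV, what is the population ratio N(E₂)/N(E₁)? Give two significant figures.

n₂/n₁ = exp[−(E₂−E₁)/kT] = exp(−(27.6 meV)/(54.8 meV)) = exp(-0.5036) = 0.60.

0.60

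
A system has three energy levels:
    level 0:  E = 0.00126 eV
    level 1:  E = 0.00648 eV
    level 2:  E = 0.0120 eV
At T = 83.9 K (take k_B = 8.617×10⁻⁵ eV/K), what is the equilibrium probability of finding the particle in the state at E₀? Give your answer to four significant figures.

k_BT = 8.617×10⁻⁵ × 83.9 K = 0.00722966 eV.
Eᵢ/kT = 0.174282, 0.896308, 1.65983.
Z = Σ e^(−Eᵢ/kT) = e^(−0.174282) + e^(−0.896308) + e^(−1.65983) = 0.840060 + 0.408073 + 0.190171 = 1.43830.
P₀ = e^(−E₀/kT) / Z = 0.840060/1.43830 = 0.5841.

0.5841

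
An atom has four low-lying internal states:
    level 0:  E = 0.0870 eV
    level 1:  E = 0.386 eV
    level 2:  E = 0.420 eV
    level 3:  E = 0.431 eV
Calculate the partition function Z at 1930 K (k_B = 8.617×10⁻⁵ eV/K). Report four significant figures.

Z = 0.8458

k_BT = 8.617×10⁻⁵ × 1930 K = 0.166308 eV.
Eᵢ/kT = 0.523126, 2.32099, 2.52543, 2.59158.
Z = Σ e^(−Eᵢ/kT) = e^(−0.523126) + e^(−2.32099) + e^(−2.52543) + e^(−2.59158) = 0.592665 + 0.0981763 + 0.0800239 + 0.0749016 = 0.845767.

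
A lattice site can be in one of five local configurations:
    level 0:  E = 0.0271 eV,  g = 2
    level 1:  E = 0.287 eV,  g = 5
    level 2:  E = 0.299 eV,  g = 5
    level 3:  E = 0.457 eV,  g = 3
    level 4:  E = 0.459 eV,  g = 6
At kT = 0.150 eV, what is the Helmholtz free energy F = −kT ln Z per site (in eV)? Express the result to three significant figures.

Eᵢ/kT = 0.18067, 1.9133, 1.9933, 3.0467, 3.0600.
Z = Σ gᵢe^(−Eᵢ/kT) = 2·e^(−0.18067) + 5·e^(−1.9133) + 5·e^(−1.9933) + 3·e^(−3.0467) + 6·e^(−3.0600) = 1.6694 + 0.73796 + 0.68123 + 0.14255 + 0.28133 = 3.5125.
F = −kT ln Z = −0.150 × ln(3.5125) = −0.150 × 1.2563 = -0.188 eV.

-0.188 eV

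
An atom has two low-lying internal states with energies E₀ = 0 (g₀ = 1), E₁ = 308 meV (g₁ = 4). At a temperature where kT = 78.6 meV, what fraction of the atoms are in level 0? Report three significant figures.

Eᵢ/kT = 0, 3.9186.
Z = Σ gᵢe^(−Eᵢ/kT) = 1·e^(−0) + 4·e^(−3.9186) = 1.0000 + 0.079476 = 1.0795.
P₀ = g₀ e^(−E₀/kT) / Z = 1.0000/1.0795 = 0.926.

0.926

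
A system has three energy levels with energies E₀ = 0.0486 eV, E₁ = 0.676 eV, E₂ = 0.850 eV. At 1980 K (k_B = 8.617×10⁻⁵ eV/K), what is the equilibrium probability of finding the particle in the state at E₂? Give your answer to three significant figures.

k_BT = 8.617×10⁻⁵ × 1980 K = 0.17062 eV.
Eᵢ/kT = 0.28484, 3.9620, 4.9818.
Z = Σ e^(−Eᵢ/kT) = e^(−0.28484) + e^(−3.9620) + e^(−4.9818) = 0.75213 + 0.019025 + 0.0068617 = 0.77802.
P₂ = e^(−E₂/kT) / Z = 0.0068617/0.77802 = 0.00882.

0.00882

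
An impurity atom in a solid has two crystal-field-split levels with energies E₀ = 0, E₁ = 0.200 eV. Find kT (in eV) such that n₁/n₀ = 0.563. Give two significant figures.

0.35 eV

n₁/n₀ = exp[−(E₁−E₀)/kT] = 0.563.
⇒ (E₁−E₀)/kT = ln(1/0.563) = ln(1.776) = 0.5744.
kT = 0.200 eV / 0.5744 = 0.35 eV.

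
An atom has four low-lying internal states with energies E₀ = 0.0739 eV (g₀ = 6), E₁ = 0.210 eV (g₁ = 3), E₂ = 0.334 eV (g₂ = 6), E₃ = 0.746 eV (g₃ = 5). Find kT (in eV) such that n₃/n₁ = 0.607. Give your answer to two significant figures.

0.53 eV

n₃/n₁ = (g₃/g₁) exp[−(E₃−E₁)/kT] = 0.607.
⇒ (E₃−E₁)/kT = ln((5/3)/0.607) = ln(2.746) = 1.010.
kT = 0.536 eV / 1.010 = 0.53 eV.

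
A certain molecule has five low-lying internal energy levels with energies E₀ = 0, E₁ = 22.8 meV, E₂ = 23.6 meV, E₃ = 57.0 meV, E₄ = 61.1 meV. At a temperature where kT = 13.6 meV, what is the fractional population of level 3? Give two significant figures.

Eᵢ/kT = 0, 1.676, 1.735, 4.191, 4.493.
Z = Σ e^(−Eᵢ/kT) = e^(−0) + e^(−1.676) + e^(−1.735) + e^(−4.191) + e^(−4.493) = 1.000 + 0.1871 + 0.1764 + 0.01513 + 0.01119 = 1.390.
P₃ = e^(−E₃/kT) / Z = 0.01513/1.390 = 0.011.

0.011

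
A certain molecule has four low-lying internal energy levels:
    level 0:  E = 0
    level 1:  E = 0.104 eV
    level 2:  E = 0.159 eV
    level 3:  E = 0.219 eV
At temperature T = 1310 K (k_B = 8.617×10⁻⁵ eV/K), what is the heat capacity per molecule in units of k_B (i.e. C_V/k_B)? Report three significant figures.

0.456

k_BT = 8.617×10⁻⁵ × 1310 K = 0.11288 eV.
Eᵢ/kT = 0, 0.92133, 1.4086, 1.9401.
Z = Σ e^(−Eᵢ/kT) = e^(−0) + e^(−0.92133) + e^(−1.4086) + e^(−1.9401) = 1.0000 + 0.39799 + 0.24449 + 0.14369 = 1.7862.
⟨E⟩ = 0.062553 eV, ⟨E²⟩ = 0.0097285 eV².
C_V/k_B = (⟨E²⟩ − ⟨E⟩²)/(kT)² = (0.0097285 − 0.0039129)/0.012742 = 0.456.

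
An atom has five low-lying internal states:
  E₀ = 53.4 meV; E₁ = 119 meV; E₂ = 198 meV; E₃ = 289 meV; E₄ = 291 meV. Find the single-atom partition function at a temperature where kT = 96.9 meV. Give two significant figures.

Z = 1.1

Eᵢ/kT = 0.5511, 1.228, 2.043, 2.982, 3.003.
Z = Σ e^(−Eᵢ/kT) = e^(−0.5511) + e^(−1.228) + e^(−2.043) + e^(−2.982) + e^(−3.003) = 0.5763 + 0.2929 + 0.1296 + 0.05069 + 0.04964 = 1.099.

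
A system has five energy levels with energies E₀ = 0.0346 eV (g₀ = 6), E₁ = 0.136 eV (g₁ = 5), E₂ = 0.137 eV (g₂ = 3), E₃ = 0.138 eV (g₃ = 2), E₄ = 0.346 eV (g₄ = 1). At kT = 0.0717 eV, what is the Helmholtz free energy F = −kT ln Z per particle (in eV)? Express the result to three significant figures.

Eᵢ/kT = 0.48257, 1.8968, 1.9107, 1.9247, 4.8257.
Z = Σ gᵢe^(−Eᵢ/kT) = 6·e^(−0.48257) + 5·e^(−1.8968) + 3·e^(−1.9107) + 2·e^(−1.9247) + 1·e^(−4.8257) = 3.7032 + 0.75024 + 0.44393 + 0.29184 + 0.0080209 = 5.1972.
F = −kT ln Z = −0.0717 × ln(5.1972) = −0.0717 × 1.6481 = -0.118 eV.

-0.118 eV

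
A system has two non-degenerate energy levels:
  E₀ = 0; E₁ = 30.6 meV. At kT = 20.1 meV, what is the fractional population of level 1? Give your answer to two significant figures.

0.18

Eᵢ/kT = 0, 1.522.
Z = Σ e^(−Eᵢ/kT) = e^(−0) + e^(−1.522) = 1.000 + 0.2183 = 1.218.
P₁ = e^(−E₁/kT) / Z = 0.2183/1.218 = 0.18.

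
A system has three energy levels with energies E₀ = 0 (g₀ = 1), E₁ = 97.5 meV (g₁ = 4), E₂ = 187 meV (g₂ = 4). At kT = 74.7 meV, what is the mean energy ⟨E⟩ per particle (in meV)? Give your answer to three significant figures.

69.2 meV

Eᵢ/kT = 0, 1.3052, 2.5033.
Z = Σ gᵢe^(−Eᵢ/kT) = 1·e^(−0) + 4·e^(−1.3052) + 4·e^(−2.5033) = 1.0000 + 1.0845 + 0.32726 = 2.4118.
⟨E⟩ = Σ Eᵢ gᵢe^(−Eᵢ/kT) / Z = (0·1.0000 + 97.5·1.0845 + 187·0.32726) / 2.4118 = 69.2 meV.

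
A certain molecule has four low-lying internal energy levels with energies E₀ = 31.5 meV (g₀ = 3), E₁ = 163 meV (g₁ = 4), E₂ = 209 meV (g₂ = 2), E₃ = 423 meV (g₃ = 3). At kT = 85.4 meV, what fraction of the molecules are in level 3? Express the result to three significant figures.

0.00740

Eᵢ/kT = 0.36885, 1.9087, 2.4473, 4.9532.
Z = Σ gᵢe^(−Eᵢ/kT) = 3·e^(−0.36885) + 4·e^(−1.9087) + 2·e^(−2.4473) + 3·e^(−4.9532) = 2.0746 + 0.59309 + 0.17305 + 0.021182 = 2.8619.
P₃ = g₃ e^(−E₃/kT) / Z = 0.021182/2.8619 = 0.00740.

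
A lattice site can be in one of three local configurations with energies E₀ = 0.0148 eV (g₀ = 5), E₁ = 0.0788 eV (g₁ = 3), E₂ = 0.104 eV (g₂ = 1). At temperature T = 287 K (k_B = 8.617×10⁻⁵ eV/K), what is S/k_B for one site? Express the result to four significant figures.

k_BT = 8.617×10⁻⁵ × 287 K = 0.0247308 eV.
Eᵢ/kT = 0.598444, 3.18631, 4.20528.
Z = Σ gᵢe^(−Eᵢ/kT) = 5·e^(−0.598444) + 3·e^(−3.18631) + 1·e^(−4.20528) = 2.74833 + 0.123972 + 0.0149166 = 2.88722.
⟨E⟩ = Σ EᵢPᵢ = 0.0180089 eV.
S/k_B = ln Z + ⟨E⟩/kT = ln(2.88722) + 0.0180089/0.0247308 = 1.06029 + 0.728197 = 1.788.

1.788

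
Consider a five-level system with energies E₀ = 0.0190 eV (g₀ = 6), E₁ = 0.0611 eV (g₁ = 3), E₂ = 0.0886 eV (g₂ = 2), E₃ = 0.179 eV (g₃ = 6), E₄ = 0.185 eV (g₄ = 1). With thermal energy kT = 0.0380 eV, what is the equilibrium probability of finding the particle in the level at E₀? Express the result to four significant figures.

Eᵢ/kT = 0.500000, 1.60789, 2.33158, 4.71053, 4.86842.
Z = Σ gᵢe^(−Eᵢ/kT) = 6·e^(−0.500000) + 3·e^(−1.60789) + 2·e^(−2.33158) + 6·e^(−4.71053) + 1·e^(−4.86842) = 3.63918 + 0.600929 + 0.194284 + 0.0540000 + 0.00768550 = 4.49608.
P₀ = g₀ e^(−E₀/kT) / Z = 3.63918/4.49608 = 0.8094.

0.8094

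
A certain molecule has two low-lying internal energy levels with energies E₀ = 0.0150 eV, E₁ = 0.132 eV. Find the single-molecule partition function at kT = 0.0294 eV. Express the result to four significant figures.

Eᵢ/kT = 0.510204, 4.48980.
Z = Σ e^(−Eᵢ/kT) = e^(−0.510204) + e^(−4.48980) = 0.600373 + 0.0112229 = 0.611596.

Z = 0.6116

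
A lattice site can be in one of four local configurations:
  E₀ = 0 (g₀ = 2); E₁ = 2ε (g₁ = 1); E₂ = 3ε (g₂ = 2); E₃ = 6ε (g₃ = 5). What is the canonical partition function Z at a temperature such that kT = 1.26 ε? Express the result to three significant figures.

Eᵢ/kT = 0, 1.5873, 2.3810, 4.7619.
Z = Σ gᵢe^(−Eᵢ/kT) = 2·e^(−0) + 1·e^(−1.5873) + 2·e^(−2.3810) + 5·e^(−4.7619) = 2.0000 + 0.20448 + 0.18492 + 0.042747 = 2.4321.

Z = 2.43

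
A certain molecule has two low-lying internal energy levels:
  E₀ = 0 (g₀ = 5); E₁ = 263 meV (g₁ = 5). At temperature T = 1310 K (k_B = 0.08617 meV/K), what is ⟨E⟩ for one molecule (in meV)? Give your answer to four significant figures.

23.32 meV

k_BT = 0.08617 × 1310 K = 112.883 meV.
Eᵢ/kT = 0, 2.32985.
Z = Σ gᵢe^(−Eᵢ/kT) = 5·e^(−0) + 5·e^(−2.32985) = 5.00000 + 0.486552 = 5.48655.
⟨E⟩ = Σ Eᵢ gᵢe^(−Eᵢ/kT) / Z = (0·5.00000 + 263·0.486552) / 5.48655 = 23.32 meV.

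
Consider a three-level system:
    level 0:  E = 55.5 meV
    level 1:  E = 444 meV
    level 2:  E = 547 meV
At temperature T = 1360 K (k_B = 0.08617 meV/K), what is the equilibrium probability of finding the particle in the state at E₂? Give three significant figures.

k_BT = 0.08617 × 1360 K = 117.19 meV.
Eᵢ/kT = 0.47359, 3.7887, 4.6676.
Z = Σ e^(−Eᵢ/kT) = e^(−0.47359) + e^(−3.7887) + e^(−4.6676) = 0.62276 + 0.022625 + 0.0093948 = 0.65478.
P₂ = e^(−E₂/kT) / Z = 0.0093948/0.65478 = 0.0143.

0.0143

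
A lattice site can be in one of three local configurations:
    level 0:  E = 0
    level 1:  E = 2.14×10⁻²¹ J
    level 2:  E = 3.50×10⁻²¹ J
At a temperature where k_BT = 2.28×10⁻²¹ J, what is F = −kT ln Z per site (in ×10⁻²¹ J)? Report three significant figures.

-1.08 ×10⁻²¹ J

Eᵢ/kT = 0, 0.93860, 1.5351.
Z = Σ e^(−Eᵢ/kT) = e^(−0) + e^(−0.93860) + e^(−1.5351) = 1.0000 + 0.39118 + 0.21543 = 1.6066.
F = −kT ln Z = −2.28 × ln(1.6066) = −2.28 × 0.47412 = -1.08 ×10⁻²¹ J.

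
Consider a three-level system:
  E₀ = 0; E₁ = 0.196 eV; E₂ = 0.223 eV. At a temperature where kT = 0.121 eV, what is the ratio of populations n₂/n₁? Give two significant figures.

n₂/n₁ = exp[−(E₂−E₁)/kT] = exp(−(0.027 eV)/(0.121 eV)) = exp(-0.2231) = 0.80.

0.80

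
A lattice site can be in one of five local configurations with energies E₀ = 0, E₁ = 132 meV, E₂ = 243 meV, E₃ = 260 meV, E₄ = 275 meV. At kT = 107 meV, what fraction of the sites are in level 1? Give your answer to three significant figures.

0.187

Eᵢ/kT = 0, 1.2336, 2.2710, 2.4299, 2.5701.
Z = Σ e^(−Eᵢ/kT) = e^(−0) + e^(−1.2336) + e^(−2.2710) + e^(−2.4299) + e^(−2.5701) = 1.0000 + 0.29124 + 0.10321 + 0.088046 + 0.076528 = 1.5590.
P₁ = e^(−E₁/kT) / Z = 0.29124/1.5590 = 0.187.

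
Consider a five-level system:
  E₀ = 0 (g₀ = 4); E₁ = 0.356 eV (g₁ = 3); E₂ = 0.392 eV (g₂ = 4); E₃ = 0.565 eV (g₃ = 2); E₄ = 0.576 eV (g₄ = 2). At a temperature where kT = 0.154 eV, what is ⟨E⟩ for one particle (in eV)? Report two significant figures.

Eᵢ/kT = 0, 2.312, 2.545, 3.669, 3.740.
Z = Σ gᵢe^(−Eᵢ/kT) = 4·e^(−0) + 3·e^(−2.312) + 4·e^(−2.545) + 2·e^(−3.669) + 2·e^(−3.740) = 4.000 + 0.2972 + 0.3139 + 0.05100 + 0.04751 = 4.710.
⟨E⟩ = Σ Eᵢ gᵢe^(−Eᵢ/kT) / Z = (0·4.000 + 0.356·0.2972 + 0.392·0.3139 + 0.565·0.05100 + 0.576·0.04751) / 4.710 = 0.061 eV.

0.061 eV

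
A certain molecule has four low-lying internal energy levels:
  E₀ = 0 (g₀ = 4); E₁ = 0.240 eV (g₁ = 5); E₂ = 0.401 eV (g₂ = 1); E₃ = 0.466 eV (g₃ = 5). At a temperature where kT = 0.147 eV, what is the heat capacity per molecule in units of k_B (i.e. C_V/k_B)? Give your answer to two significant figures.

Eᵢ/kT = 0, 1.633, 2.728, 3.170.
Z = Σ gᵢe^(−Eᵢ/kT) = 4·e^(−0) + 5·e^(−1.633) + 1·e^(−2.728) + 5·e^(−3.170) = 4.000 + 0.9767 + 0.06535 + 0.2100 = 5.252.
⟨E⟩ = 0.06825 eV, ⟨E²⟩ = 0.02140 eV².
C_V/k_B = (⟨E²⟩ − ⟨E⟩²)/(kT)² = (0.02140 − 0.004658)/0.02161 = 0.77.

0.77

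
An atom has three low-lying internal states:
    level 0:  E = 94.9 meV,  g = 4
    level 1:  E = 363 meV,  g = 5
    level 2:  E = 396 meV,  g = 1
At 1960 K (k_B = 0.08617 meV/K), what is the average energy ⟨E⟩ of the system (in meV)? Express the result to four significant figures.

k_BT = 0.08617 × 1960 K = 168.893 meV.
Eᵢ/kT = 0.561894, 2.14929, 2.34468.
Z = Σ gᵢe^(−Eᵢ/kT) = 4·e^(−0.561894) + 5·e^(−2.14929) + 1·e^(−2.34468) = 2.28051 + 0.582834 + 0.0958779 = 2.95922.
⟨E⟩ = Σ Eᵢ gᵢe^(−Eᵢ/kT) / Z = (94.9·2.28051 + 363·0.582834 + 396·0.0958779) / 2.95922 = 157.5 meV.

157.5 meV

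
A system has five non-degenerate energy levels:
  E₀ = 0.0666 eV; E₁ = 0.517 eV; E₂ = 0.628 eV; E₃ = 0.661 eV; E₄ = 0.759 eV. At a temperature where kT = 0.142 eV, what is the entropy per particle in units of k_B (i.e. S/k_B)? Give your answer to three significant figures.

Eᵢ/kT = 0.46901, 3.6408, 4.4225, 4.6549, 5.3451.
Z = Σ e^(−Eᵢ/kT) = e^(−0.46901) + e^(−3.6408) + e^(−4.4225) + e^(−4.6549) + e^(−5.3451) = 0.62562 + 0.026231 + 0.012004 + 0.0095149 + 0.0047715 = 0.67814.
⟨E⟩ = Σ EᵢPᵢ = 0.10717 eV.
S/k_B = ln Z + ⟨E⟩/kT = ln(0.67814) + 0.10717/0.142 = -0.38840 + 0.75472 = 0.366.

0.366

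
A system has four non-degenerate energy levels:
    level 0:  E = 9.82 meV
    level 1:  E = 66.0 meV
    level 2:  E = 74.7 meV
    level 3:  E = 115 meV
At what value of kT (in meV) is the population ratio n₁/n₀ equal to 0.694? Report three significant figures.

154 meV

n₁/n₀ = exp[−(E₁−E₀)/kT] = 0.694.
⇒ (E₁−E₀)/kT = ln(1/0.694) = ln(1.4409) = 0.36527.
kT = 56.18 meV / 0.36527 = 154 meV.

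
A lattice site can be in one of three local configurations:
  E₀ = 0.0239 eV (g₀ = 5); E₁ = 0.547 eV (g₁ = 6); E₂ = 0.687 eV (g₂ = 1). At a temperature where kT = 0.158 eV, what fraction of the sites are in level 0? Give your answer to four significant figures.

Eᵢ/kT = 0.151266, 3.46203, 4.34810.
Z = Σ gᵢe^(−Eᵢ/kT) = 5·e^(−0.151266) + 6·e^(−3.46203) + 1·e^(−4.34810) = 4.29810 + 0.188196 + 0.0129314 = 4.49923.
P₀ = g₀ e^(−E₀/kT) / Z = 4.29810/4.49923 = 0.9553.

0.9553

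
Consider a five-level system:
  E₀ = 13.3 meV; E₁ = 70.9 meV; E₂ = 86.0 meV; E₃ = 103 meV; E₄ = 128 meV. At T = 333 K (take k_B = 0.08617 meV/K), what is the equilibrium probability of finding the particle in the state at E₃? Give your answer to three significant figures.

k_BT = 0.08617 × 333 K = 28.695 meV.
Eᵢ/kT = 0.46350, 2.4708, 2.9970, 3.5895, 4.4607.
Z = Σ e^(−Eᵢ/kT) = e^(−0.46350) + e^(−2.4708) + e^(−2.9970) + e^(−3.5895) + e^(−4.4607) = 0.62908 + 0.084517 + 0.049937 + 0.027612 + 0.011554 = 0.80270.
P₃ = e^(−E₃/kT) / Z = 0.027612/0.80270 = 0.0344.

0.0344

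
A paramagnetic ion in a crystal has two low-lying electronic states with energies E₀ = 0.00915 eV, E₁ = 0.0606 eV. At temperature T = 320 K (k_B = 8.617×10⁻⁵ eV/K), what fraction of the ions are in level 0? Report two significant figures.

k_BT = 8.617×10⁻⁵ × 320 K = 0.02757 eV.
Eᵢ/kT = 0.3319, 2.198.
Z = Σ e^(−Eᵢ/kT) = e^(−0.3319) + e^(−2.198) = 0.7176 + 0.1110 = 0.8286.
P₀ = e^(−E₀/kT) / Z = 0.7176/0.8286 = 0.87.

0.87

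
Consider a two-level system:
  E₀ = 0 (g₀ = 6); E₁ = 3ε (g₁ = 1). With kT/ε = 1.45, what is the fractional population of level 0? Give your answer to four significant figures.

Eᵢ/kT = 0, 2.06897.
Z = Σ gᵢe^(−Eᵢ/kT) = 6·e^(−0) + 1·e^(−2.06897) = 6.00000 + 0.126316 = 6.12632.
P₀ = g₀ e^(−E₀/kT) / Z = 6.00000/6.12632 = 0.9794.

0.9794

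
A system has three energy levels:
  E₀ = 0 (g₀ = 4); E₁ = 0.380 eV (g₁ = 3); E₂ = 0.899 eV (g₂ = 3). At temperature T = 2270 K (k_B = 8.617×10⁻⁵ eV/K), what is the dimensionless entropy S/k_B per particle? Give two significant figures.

1.7

k_BT = 8.617×10⁻⁵ × 2270 K = 0.1956 eV.
Eᵢ/kT = 0, 1.943, 4.596.
Z = Σ gᵢe^(−Eᵢ/kT) = 4·e^(−0) + 3·e^(−1.943) + 3·e^(−4.596) = 4.000 + 0.4298 + 0.03028 = 4.460.
⟨E⟩ = Σ EᵢPᵢ = 0.04272 eV.
S/k_B = ln Z + ⟨E⟩/kT = ln(4.460) + 0.04272/0.1956 = 1.495 + 0.2184 = 1.7.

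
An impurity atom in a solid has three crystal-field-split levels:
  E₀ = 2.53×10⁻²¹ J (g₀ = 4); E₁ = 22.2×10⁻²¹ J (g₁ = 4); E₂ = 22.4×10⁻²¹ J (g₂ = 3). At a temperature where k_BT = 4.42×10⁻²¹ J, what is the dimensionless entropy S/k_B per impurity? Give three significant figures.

Eᵢ/kT = 0.57240, 5.0226, 5.0679.
Z = Σ gᵢe^(−Eᵢ/kT) = 4·e^(−0.57240) + 4·e^(−5.0226) + 3·e^(−5.0679) = 2.2567 + 0.026350 + 0.018887 = 2.3019.
⟨E⟩ = Σ EᵢPᵢ = 2.9182 ×10⁻²¹ J.
S/k_B = ln Z + ⟨E⟩/kT = ln(2.3019) + 2.9182/4.42 = 0.83373 + 0.66023 = 1.49.

1.49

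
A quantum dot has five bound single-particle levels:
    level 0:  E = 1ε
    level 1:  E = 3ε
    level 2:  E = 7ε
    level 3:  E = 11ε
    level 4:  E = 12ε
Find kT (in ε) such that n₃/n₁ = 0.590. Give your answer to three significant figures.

15.2 ε

n₃/n₁ = exp[−(E₃−E₁)/kT] = 0.590.
⇒ (E₃−E₁)/kT = ln(1/0.590) = ln(1.6949) = 0.52762.
kT = 8ε / 0.52762 = 15.2 ε.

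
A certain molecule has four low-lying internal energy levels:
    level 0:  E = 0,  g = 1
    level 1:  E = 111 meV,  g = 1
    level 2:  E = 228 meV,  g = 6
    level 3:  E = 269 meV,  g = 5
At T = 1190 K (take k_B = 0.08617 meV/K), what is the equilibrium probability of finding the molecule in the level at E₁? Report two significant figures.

0.14

k_BT = 0.08617 × 1190 K = 102.5 meV.
Eᵢ/kT = 0, 1.083, 2.224, 2.624.
Z = Σ gᵢe^(−Eᵢ/kT) = 1·e^(−0) + 1·e^(−1.083) + 6·e^(−2.224) + 5·e^(−2.624) = 1.000 + 0.3386 + 0.6491 + 0.3626 = 2.350.
P₁ = g₁ e^(−E₁/kT) / Z = 0.3386/2.350 = 0.14.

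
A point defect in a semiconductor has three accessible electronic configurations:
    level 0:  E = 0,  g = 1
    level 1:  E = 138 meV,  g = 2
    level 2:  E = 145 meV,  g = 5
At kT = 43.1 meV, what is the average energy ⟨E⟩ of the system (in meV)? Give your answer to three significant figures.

28.9 meV

Eᵢ/kT = 0, 3.2019, 3.3643.
Z = Σ gᵢe^(−Eᵢ/kT) = 1·e^(−0) + 2·e^(−3.2019) + 5·e^(−3.3643) = 1.0000 + 0.081370 + 0.17293 = 1.2543.
⟨E⟩ = Σ Eᵢ gᵢe^(−Eᵢ/kT) / Z = (0·1.0000 + 138·0.081370 + 145·0.17293) / 1.2543 = 28.9 meV.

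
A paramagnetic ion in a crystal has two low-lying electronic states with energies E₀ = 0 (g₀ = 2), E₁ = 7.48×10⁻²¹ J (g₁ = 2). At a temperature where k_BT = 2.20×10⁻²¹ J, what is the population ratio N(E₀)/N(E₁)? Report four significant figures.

29.96

n₀/n₁ = (g₀/g₁) exp[−(E₀−E₁)/kT] = (2/2) × exp(−(-7.48 ×10⁻²¹ J)/(2.20 ×10⁻²¹ J)) = (2/2) × exp(3.40000) = 29.96.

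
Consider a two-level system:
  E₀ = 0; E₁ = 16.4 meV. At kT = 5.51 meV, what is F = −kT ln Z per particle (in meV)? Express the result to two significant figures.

-0.27 meV

Eᵢ/kT = 0, 2.976.
Z = Σ e^(−Eᵢ/kT) = e^(−0) + e^(−2.976) = 1.000 + 0.05100 = 1.051.
F = −kT ln Z = −5.51 × ln(1.051) = −5.51 × 0.04974 = -0.27 meV.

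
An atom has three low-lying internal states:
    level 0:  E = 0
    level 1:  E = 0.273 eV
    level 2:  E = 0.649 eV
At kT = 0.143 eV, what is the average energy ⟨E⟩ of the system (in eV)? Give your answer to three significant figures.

Eᵢ/kT = 0, 1.9091, 4.5385.
Z = Σ e^(−Eᵢ/kT) = e^(−0) + e^(−1.9091) + e^(−4.5385) = 1.0000 + 0.14821 + 0.010689 = 1.1589.
⟨E⟩ = Σ Eᵢ e^(−Eᵢ/kT) / Z = (0·1.0000 + 0.273·0.14821 + 0.649·0.010689) / 1.1589 = 0.0409 eV.

0.0409 eV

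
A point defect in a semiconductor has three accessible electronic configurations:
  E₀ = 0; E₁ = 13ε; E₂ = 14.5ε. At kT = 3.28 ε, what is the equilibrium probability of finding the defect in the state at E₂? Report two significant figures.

Eᵢ/kT = 0, 3.963, 4.421.
Z = Σ e^(−Eᵢ/kT) = e^(−0) + e^(−3.963) + e^(−4.421) = 1.000 + 0.01901 + 0.01202 = 1.031.
P₂ = e^(−E₂/kT) / Z = 0.01202/1.031 = 0.012.

0.012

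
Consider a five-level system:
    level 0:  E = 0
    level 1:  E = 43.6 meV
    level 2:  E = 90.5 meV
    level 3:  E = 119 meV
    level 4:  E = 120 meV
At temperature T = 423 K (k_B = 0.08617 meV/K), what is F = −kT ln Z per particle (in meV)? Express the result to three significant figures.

-13.8 meV

k_BT = 0.08617 × 423 K = 36.450 meV.
Eᵢ/kT = 0, 1.1962, 2.4829, 3.2647, 3.2922.
Z = Σ e^(−Eᵢ/kT) = e^(−0) + e^(−1.1962) + e^(−2.4829) + e^(−3.2647) + e^(−3.2922) = 1.0000 + 0.30234 + 0.083501 + 0.038208 + 0.037172 = 1.4612.
F = −kT ln Z = −36.450 × ln(1.4612) = −36.450 × 0.37926 = -13.8 meV.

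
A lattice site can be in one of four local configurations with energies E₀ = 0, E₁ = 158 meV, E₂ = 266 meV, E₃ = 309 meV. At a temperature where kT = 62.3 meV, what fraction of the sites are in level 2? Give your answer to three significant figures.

Eᵢ/kT = 0, 2.5361, 4.2697, 4.9599.
Z = Σ e^(−Eᵢ/kT) = e^(−0) + e^(−2.5361) + e^(−4.2697) + e^(−4.9599) = 1.0000 + 0.079175 + 0.013986 + 0.0070136 = 1.1002.
P₂ = e^(−E₂/kT) / Z = 0.013986/1.1002 = 0.0127.

0.0127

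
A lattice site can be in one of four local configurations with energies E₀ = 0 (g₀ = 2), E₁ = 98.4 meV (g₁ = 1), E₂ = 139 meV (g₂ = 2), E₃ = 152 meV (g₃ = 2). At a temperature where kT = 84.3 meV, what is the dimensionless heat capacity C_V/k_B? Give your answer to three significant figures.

Eᵢ/kT = 0, 1.1673, 1.6489, 1.8031.
Z = Σ gᵢe^(−Eᵢ/kT) = 2·e^(−0) + 1·e^(−1.1673) + 2·e^(−1.6489) + 2·e^(−1.8031) = 2.0000 + 0.31121 + 0.38452 + 0.32957 = 3.0253.
⟨E⟩ = 44.348 meV, ⟨E²⟩ = 5968.7 meV².
C_V/k_B = (⟨E²⟩ − ⟨E⟩²)/(kT)² = (5968.7 − 1966.7)/7106.5 = 0.563.

0.563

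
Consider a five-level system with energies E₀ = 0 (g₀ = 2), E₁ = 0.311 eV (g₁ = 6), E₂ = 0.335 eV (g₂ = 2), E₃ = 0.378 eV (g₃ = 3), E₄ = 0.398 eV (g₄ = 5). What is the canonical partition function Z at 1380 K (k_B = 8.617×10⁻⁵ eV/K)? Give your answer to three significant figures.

Z = 2.86

k_BT = 8.617×10⁻⁵ × 1380 K = 0.11891 eV.
Eᵢ/kT = 0, 2.6154, 2.8173, 3.1789, 3.3471.
Z = Σ gᵢe^(−Eᵢ/kT) = 2·e^(−0) + 6·e^(−2.6154) + 2·e^(−2.8173) + 3·e^(−3.1789) + 5·e^(−3.3471) = 2.0000 + 0.43883 + 0.11953 + 0.12489 + 0.17593 = 2.8592.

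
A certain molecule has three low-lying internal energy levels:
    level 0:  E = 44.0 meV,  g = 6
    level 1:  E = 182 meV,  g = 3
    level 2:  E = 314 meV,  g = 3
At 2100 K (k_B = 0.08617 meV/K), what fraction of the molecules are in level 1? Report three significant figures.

k_BT = 0.08617 × 2100 K = 180.96 meV.
Eᵢ/kT = 0.24315, 1.0057, 1.7352.
Z = Σ gᵢe^(−Eᵢ/kT) = 6·e^(−0.24315) + 3·e^(−1.0057) + 3·e^(−1.7352) = 4.7049 + 1.0974 + 0.52909 = 6.3314.
P₁ = g₁ e^(−E₁/kT) / Z = 1.0974/6.3314 = 0.173.

0.173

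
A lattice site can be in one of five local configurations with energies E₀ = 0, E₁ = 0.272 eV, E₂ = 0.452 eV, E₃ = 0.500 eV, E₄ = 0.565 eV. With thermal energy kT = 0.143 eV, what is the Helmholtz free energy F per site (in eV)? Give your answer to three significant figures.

-0.0309 eV

Eᵢ/kT = 0, 1.9021, 3.1608, 3.4965, 3.9510.
Z = Σ e^(−Eᵢ/kT) = e^(−0) + e^(−1.9021) + e^(−3.1608) + e^(−3.4965) + e^(−3.9510) = 1.0000 + 0.14925 + 0.042392 + 0.030303 + 0.019235 = 1.2412.
F = −kT ln Z = −0.143 × ln(1.2412) = −0.143 × 0.21608 = -0.0309 eV.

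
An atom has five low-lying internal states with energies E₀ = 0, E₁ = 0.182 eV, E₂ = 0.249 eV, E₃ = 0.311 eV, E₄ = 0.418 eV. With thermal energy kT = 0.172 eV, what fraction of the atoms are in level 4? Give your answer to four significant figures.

0.04799

Eᵢ/kT = 0, 1.05814, 1.44767, 1.80814, 2.43023.
Z = Σ e^(−Eᵢ/kT) = e^(−0) + e^(−1.05814) + e^(−1.44767) + e^(−1.80814) + e^(−2.43023) = 1.00000 + 0.347101 + 0.235117 + 0.163959 + 0.0880166 = 1.83419.
P₄ = e^(−E₄/kT) / Z = 0.0880166/1.83419 = 0.04799.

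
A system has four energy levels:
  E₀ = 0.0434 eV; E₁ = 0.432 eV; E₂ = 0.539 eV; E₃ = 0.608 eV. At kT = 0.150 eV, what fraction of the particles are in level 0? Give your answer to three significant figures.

Eᵢ/kT = 0.28933, 2.8800, 3.5933, 4.0533.
Z = Σ e^(−Eᵢ/kT) = e^(−0.28933) + e^(−2.8800) + e^(−3.5933) + e^(−4.0533) = 0.74877 + 0.056135 + 0.027507 + 0.017365 = 0.84978.
P₀ = e^(−E₀/kT) / Z = 0.74877/0.84978 = 0.881.

0.881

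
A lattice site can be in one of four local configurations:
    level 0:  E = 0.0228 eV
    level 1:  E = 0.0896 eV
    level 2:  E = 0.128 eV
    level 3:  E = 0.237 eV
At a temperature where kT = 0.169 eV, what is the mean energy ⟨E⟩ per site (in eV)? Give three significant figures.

Eᵢ/kT = 0.13491, 0.53018, 0.75740, 1.4024.
Z = Σ e^(−Eᵢ/kT) = e^(−0.13491) + e^(−0.53018) + e^(−0.75740) + e^(−1.4024) = 0.87379 + 0.58850 + 0.46888 + 0.24601 = 2.1772.
⟨E⟩ = Σ Eᵢ e^(−Eᵢ/kT) / Z = (0.0228·0.87379 + 0.0896·0.58850 + 0.128·0.46888 + 0.237·0.24601) / 2.1772 = 0.0877 eV.

0.0877 eV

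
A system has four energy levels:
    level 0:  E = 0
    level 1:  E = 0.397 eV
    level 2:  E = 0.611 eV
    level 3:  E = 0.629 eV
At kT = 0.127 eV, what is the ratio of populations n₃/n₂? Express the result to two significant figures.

n₃/n₂ = exp[−(E₃−E₂)/kT] = exp(−(0.018 eV)/(0.127 eV)) = exp(-0.1417) = 0.87.

0.87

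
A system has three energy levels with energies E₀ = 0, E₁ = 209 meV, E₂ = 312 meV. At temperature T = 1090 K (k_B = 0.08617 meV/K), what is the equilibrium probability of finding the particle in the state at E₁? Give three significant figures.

0.0944

k_BT = 0.08617 × 1090 K = 93.925 meV.
Eᵢ/kT = 0, 2.2252, 3.3218.
Z = Σ e^(−Eᵢ/kT) = e^(−0) + e^(−2.2252) + e^(−3.3218) = 1.0000 + 0.10805 + 0.036088 = 1.1441.
P₁ = e^(−E₁/kT) / Z = 0.10805/1.1441 = 0.0944.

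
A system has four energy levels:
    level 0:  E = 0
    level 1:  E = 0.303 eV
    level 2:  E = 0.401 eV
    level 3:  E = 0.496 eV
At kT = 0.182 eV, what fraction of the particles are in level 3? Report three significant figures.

Eᵢ/kT = 0, 1.6648, 2.2033, 2.7253.
Z = Σ e^(−Eᵢ/kT) = e^(−0) + e^(−1.6648) + e^(−2.2033) + e^(−2.7253) = 1.0000 + 0.18923 + 0.11044 + 0.065527 = 1.3652.
P₃ = e^(−E₃/kT) / Z = 0.065527/1.3652 = 0.0480.

0.0480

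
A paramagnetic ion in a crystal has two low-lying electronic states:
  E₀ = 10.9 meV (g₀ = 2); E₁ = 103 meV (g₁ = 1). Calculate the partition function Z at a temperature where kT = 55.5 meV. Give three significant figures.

Eᵢ/kT = 0.19640, 1.8559.
Z = Σ gᵢe^(−Eᵢ/kT) = 2·e^(−0.19640) + 1·e^(−1.8559) = 1.6434 + 0.15631 = 1.7997.

Z = 1.80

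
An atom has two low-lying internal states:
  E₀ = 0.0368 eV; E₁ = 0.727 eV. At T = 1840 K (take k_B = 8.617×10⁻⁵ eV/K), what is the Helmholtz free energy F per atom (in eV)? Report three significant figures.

k_BT = 8.617×10⁻⁵ × 1840 K = 0.15855 eV.
Eᵢ/kT = 0.23210, 4.5853.
Z = Σ e^(−Eᵢ/kT) = e^(−0.23210) + e^(−4.5853) = 0.79287 + 0.010201 = 0.80307.
F = −kT ln Z = −0.15855 × ln(0.80307) = −0.15855 × -0.21931 = 0.0348 eV.

0.0348 eV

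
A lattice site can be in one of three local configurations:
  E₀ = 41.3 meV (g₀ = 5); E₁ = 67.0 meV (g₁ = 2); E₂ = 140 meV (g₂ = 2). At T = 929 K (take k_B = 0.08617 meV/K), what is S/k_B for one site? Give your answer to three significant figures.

k_BT = 0.08617 × 929 K = 80.052 meV.
Eᵢ/kT = 0.51591, 0.83696, 1.7489.
Z = Σ gᵢe^(−Eᵢ/kT) = 5·e^(−0.51591) + 2·e^(−0.83696) + 2·e^(−1.7489) = 2.9848 + 0.86605 + 0.34793 = 4.1988.
⟨E⟩ = Σ EᵢPᵢ = 54.779 meV.
S/k_B = ln Z + ⟨E⟩/kT = ln(4.1988) + 54.779/80.052 = 1.4348 + 0.68429 = 2.12.

2.12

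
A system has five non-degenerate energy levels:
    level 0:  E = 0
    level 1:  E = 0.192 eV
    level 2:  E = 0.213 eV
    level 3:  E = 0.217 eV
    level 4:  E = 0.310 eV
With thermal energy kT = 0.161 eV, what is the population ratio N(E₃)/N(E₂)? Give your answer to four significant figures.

0.9755

n₃/n₂ = exp[−(E₃−E₂)/kT] = exp(−(0.004 eV)/(0.161 eV)) = exp(-0.0248447) = 0.9755.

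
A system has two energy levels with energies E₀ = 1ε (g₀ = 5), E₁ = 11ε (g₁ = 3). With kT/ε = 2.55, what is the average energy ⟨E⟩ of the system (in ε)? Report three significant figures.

1.12 ε

Eᵢ/kT = 0.39216, 4.3137.
Z = Σ gᵢe^(−Eᵢ/kT) = 5·e^(−0.39216) + 3·e^(−4.3137) = 3.3780 + 0.040152 = 3.4182.
⟨E⟩ = Σ Eᵢ gᵢe^(−Eᵢ/kT) / Z = (1·3.3780 + 11·0.040152) / 3.4182 = 1.12 ε.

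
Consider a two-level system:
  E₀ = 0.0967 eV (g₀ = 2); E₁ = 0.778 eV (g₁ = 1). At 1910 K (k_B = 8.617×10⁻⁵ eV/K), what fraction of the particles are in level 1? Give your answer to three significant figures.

k_BT = 8.617×10⁻⁵ × 1910 K = 0.16458 eV.
Eᵢ/kT = 0.58756, 4.7272.
Z = Σ gᵢe^(−Eᵢ/kT) = 2·e^(−0.58756) + 1·e^(−4.7272) = 1.1114 + 0.0088512 = 1.1203.
P₁ = g₁ e^(−E₁/kT) / Z = 0.0088512/1.1203 = 0.00790.

0.00790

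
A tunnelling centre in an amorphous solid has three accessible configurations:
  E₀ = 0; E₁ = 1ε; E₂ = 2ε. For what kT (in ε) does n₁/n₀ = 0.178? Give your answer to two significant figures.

n₁/n₀ = exp[−(E₁−E₀)/kT] = 0.178.
⇒ (E₁−E₀)/kT = ln(1/0.178) = ln(5.618) = 1.726.
kT = 1ε / 1.726 = 0.58 ε.

0.58 ε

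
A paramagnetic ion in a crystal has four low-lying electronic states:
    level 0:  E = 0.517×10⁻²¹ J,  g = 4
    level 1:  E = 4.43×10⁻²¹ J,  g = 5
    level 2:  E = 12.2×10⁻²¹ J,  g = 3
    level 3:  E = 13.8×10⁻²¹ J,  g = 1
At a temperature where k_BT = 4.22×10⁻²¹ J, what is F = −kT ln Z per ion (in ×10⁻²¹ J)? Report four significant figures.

-7.189 ×10⁻²¹ J

Eᵢ/kT = 0.122512, 1.04976, 2.89100, 3.27014.
Z = Σ gᵢe^(−Eᵢ/kT) = 4·e^(−0.122512) + 5·e^(−1.04976) + 3·e^(−2.89100) + 1·e^(−3.27014) = 3.53878 + 1.75011 + 0.166562 + 0.0380011 = 5.49345.
F = −kT ln Z = −4.22 × ln(5.49345) = −4.22 × 1.70356 = -7.189 ×10⁻²¹ J.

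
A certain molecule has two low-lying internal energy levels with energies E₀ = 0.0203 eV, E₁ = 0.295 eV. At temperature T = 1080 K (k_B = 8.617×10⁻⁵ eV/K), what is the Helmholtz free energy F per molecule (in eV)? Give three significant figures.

0.0156 eV

k_BT = 8.617×10⁻⁵ × 1080 K = 0.093064 eV.
Eᵢ/kT = 0.21813, 3.1699.
Z = Σ e^(−Eᵢ/kT) = e^(−0.21813) + e^(−3.1699) = 0.80402 + 0.042008 = 0.84603.
F = −kT ln Z = −0.093064 × ln(0.84603) = −0.093064 × -0.16720 = 0.0156 eV.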